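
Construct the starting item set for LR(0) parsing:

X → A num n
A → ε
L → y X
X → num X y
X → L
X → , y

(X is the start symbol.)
{ [A → .], [L → . y X], [X → . , y], [X → . A num n], [X → . L], [X → . num X y], [X' → . X] }

First, augment the grammar with X' → X
I₀ = CLOSURE({ [X' → . X] }):
  [X' → . X] has the dot before X: add [X → . A num n], [X → . num X y], [X → . L], [X → . , y]
  [X → . A num n] has the dot before A: add [A → .]
  [X → . L] has the dot before L: add [L → . y X]
No further items can be added.

I₀ = { [A → .], [L → . y X], [X → . , y], [X → . A num n], [X → . L], [X → . num X y], [X' → . X] }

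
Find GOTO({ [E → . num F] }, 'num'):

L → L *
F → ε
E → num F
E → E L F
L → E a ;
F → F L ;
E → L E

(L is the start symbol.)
{ [E → num . F], [F → . F L ;], [F → .] }

GOTO(I, 'num') = CLOSURE({ [A → αX.β] : [A → α.Xβ] ∈ I, X = 'num' })

Items with dot before 'num', with the dot advanced:
  [E → . num F] → [E → num . F]
Closure of the advanced items:
  [E → num . F] has the dot before F: add [F → .], [F → . F L ;]

GOTO = { [E → num . F], [F → . F L ;], [F → .] }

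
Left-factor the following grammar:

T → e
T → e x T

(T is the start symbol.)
Left-factoring transforms A → αβ₁ | αβ₂ into A → αA' and A' → β₁ | β₂
(α is the longest common prefix among the alternatives). Repeat until
no nonterminal has two alternatives with a common prefix.

Round 1: T has alternatives sharing prefix 'e'. Introduce T': T → e T'
  Add: T' → ε
  Add: T' → x T

No remaining common prefixes — done.

Resulting grammar:
T → e T'
T' → ε
T' → x T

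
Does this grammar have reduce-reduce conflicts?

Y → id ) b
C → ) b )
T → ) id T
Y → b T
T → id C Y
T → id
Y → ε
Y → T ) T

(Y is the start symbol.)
No reduce-reduce conflicts

Augment with Y' → Y and build the canonical LR(0) collection (I0 = CLOSURE({[Y' → . Y]}), then GOTO on every symbol after a dot until no new states appear). It has 19 states:
  I0: { [T → . ) id T], [T → . id C Y], [T → . id], [Y → . T ) T], [Y → . b T], [Y → . id ) b], [Y → .], [Y' → . Y] }  — shift, reduce
  I1: { [T → ) . id T] }  — shift
  I2: { [Y → T . ) T] }  — shift
  I3: { [Y' → Y .] }  — accept
  I4: { [T → . ) id T], [T → . id C Y], [T → . id], [Y → b . T] }  — shift
  I5: { [C → . ) b )], [T → id . C Y], [T → id .], [Y → id . ) b] }  — shift, reduce
  I6: { [C → ) . b )], [Y → id ) . b] }  — shift
  I7: { [T → . ) id T], [T → . id C Y], [T → . id], [T → id C . Y], [Y → . T ) T], [Y → . b T], [Y → . id ) b], [Y → .] }  — shift, reduce
  I8: { [T → id C Y .] }  — reduce
  I9: { [C → ) b . )], [Y → id ) b .] }  — shift, reduce
  I10: { [C → ) b ) .] }  — reduce
  I11: { [Y → b T .] }  — reduce
  I12: { [C → . ) b )], [T → id . C Y], [T → id .] }  — shift, reduce
  I13: { [C → ) . b )] }  — shift
  I14: { [C → ) b . )] }  — shift
  I15: { [T → . ) id T], [T → . id C Y], [T → . id], [Y → T ) . T] }  — shift
  I16: { [Y → T ) T .] }  — reduce
  I17: { [T → ) id . T], [T → . ) id T], [T → . id C Y], [T → . id] }  — shift
  I18: { [T → ) id T .] }  — reduce

No state contains more than one complete item.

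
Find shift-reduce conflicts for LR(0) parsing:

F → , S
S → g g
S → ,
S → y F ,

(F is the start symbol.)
A shift-reduce conflict occurs when an LR(0) state has both:
  - a complete (reduce) item [A → α .] (dot at the end), and
  - a shift item [B → β . c γ] (dot before a terminal).

Augment with F' → F and build the canonical LR(0) collection (I0 = CLOSURE({[F' → . F]}), then GOTO on every symbol after a dot until no new states appear). It has 10 states:
  I0: { [F → . , S], [F' → . F] }  — shift
  I1: { [F → , . S], [S → . ,], [S → . g g], [S → . y F ,] }  — shift
  I2: { [F' → F .] }  — accept
  I3: { [S → , .] }  — reduce
  I4: { [F → , S .] }  — reduce
  I5: { [S → g . g] }  — shift
  I6: { [F → . , S], [S → y . F ,] }  — shift
  I7: { [S → y F . ,] }  — shift
  I8: { [S → y F , .] }  — reduce
  I9: { [S → g g .] }  — reduce

No state contains both a complete item and a shift item.

Answer: No shift-reduce conflicts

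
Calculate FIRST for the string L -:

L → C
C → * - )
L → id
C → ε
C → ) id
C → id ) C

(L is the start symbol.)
{ ')', '*', '-', 'id' }

FIRST sets of the non-terminals involved (from the grammar, by fixed-point iteration):
  FIRST(L) = { ')', '*', 'id', ε }

To compute FIRST(L -), process the symbols left to right:
Symbol L is a non-terminal. Add FIRST(L) \ {ε} = { ')', '*', 'id' }
L is nullable (ε ∈ FIRST(L)), continue to the next symbol.
Symbol - is a terminal. Add '-' and stop.
FIRST(L -) = { ')', '*', '-', 'id' }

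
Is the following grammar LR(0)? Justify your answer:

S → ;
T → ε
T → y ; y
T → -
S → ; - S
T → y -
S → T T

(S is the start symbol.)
No. Shift-reduce conflict between [T → .] and [S → . ;]

Augment with S' → S and build the canonical LR(0) collection (I0 = CLOSURE({[S' → . S]}), then GOTO on every symbol after a dot until no new states appear). It has 12 states:
  I0: { [S → . ; - S], [S → . ;], [S → . T T], [S' → . S], [T → . -], [T → . y -], [T → . y ; y], [T → .] }  — shift, reduce
  I1: { [T → - .] }  — reduce
  I2: { [S → ; . - S], [S → ; .] }  — shift, reduce
  I3: { [S' → S .] }  — accept
  I4: { [S → T . T], [T → . -], [T → . y -], [T → . y ; y], [T → .] }  — shift, reduce
  I5: { [T → y . -], [T → y . ; y] }  — shift
  I6: { [T → y - .] }  — reduce
  I7: { [T → y ; . y] }  — shift
  I8: { [T → y ; y .] }  — reduce
  I9: { [S → T T .] }  — reduce
  I10: { [S → . ; - S], [S → . ;], [S → . T T], [S → ; - . S], [T → . -], [T → . y -], [T → . y ; y], [T → .] }  — shift, reduce
  I11: { [S → ; - S .] }  — reduce

Conflict in state I0:
  Shift-reduce conflict between [T → .] and [S → . ;]
So the grammar is NOT LR(0).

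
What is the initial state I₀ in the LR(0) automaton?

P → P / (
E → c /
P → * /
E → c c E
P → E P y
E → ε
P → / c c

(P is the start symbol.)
{ [E → . c /], [E → . c c E], [E → .], [P → . * /], [P → . / c c], [P → . E P y], [P → . P / (], [P' → . P] }

First, augment the grammar with P' → P
I₀ = CLOSURE({ [P' → . P] }):
  [P' → . P] has the dot before P: add [P → . P / (], [P → . * /], [P → . E P y], [P → . / c c]
  [P → . E P y] has the dot before E: add [E → . c /], [E → . c c E], [E → .]
No further items can be added.

I₀ = { [E → . c /], [E → . c c E], [E → .], [P → . * /], [P → . / c c], [P → . E P y], [P → . P / (], [P' → . P] }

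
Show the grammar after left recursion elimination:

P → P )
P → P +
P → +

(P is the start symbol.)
P is directly left-recursive. The standard transformation for
  A → A α₁ | ... | A α_m | β₁ | ... | β_n
is
  A  → β₁ A' | ... | β_n A'
  A' → α₁ A' | ... | α_m A' | ε

P → + becomes P → + P'
P → P ) becomes P' → ) P'
P → P + becomes P' → + P'
Add P' → ε

Resulting grammar:
P → + P'
P' → ) P'
P' → + P'
P' → ε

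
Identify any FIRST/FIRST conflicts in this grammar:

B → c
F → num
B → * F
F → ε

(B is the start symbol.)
A FIRST/FIRST conflict occurs when two productions N → α and N → β for the same non-terminal have FIRST(α) ∩ FIRST(β) ≠ ∅ (with ε ∈ FIRST of a nullable right-hand side, so two nullable alternatives also conflict).

Productions for B:
  B → c: FIRST = { 'c' }
  B → * F: FIRST = { '*' }
Productions for F:
  F → num: FIRST = { 'num' }
  F → ε: FIRST = { ε }

All alternatives of each non-terminal have pairwise disjoint FIRST sets.

Answer: No FIRST/FIRST conflicts.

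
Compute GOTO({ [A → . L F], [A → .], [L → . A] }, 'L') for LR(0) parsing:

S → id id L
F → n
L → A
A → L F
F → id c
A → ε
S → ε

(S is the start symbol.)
{ [A → L . F], [F → . id c], [F → . n] }

GOTO(I, 'L') = CLOSURE({ [A → αX.β] : [A → α.Xβ] ∈ I, X = 'L' })

Items with dot before 'L', with the dot advanced:
  [A → . L F] → [A → L . F]
Closure of the advanced items:
  [A → L . F] has the dot before F: add [F → . n], [F → . id c]

GOTO = { [A → L . F], [F → . id c], [F → . n] }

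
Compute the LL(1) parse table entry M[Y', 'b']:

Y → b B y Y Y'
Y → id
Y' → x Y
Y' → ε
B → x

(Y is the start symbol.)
Empty (error entry)

To find M[Y', 'b'], we find productions for Y' where 'b' is in the predict set (PREDICT(N → α) = (FIRST(α) \ {ε}) ∪ (FOLLOW(N) if α ⇒* ε)).

Relevant sets:
  FOLLOW(Y') = { $, 'x' }

Y' → x Y: PREDICT = { 'x' }
Y' → ε: PREDICT = { $, 'x' }

M[Y', 'b'] is empty (no production applies)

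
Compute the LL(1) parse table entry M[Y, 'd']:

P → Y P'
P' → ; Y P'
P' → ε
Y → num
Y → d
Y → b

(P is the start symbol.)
To find M[Y, 'd'], we find productions for Y where 'd' is in the predict set (PREDICT(N → α) = (FIRST(α) \ {ε}) ∪ (FOLLOW(N) if α ⇒* ε)).

Y → num: PREDICT = { 'num' }
Y → d: PREDICT = { 'd' }
  'd' is in predict set, so this production goes in M[Y, 'd']
Y → b: PREDICT = { 'b' }

M[Y, 'd'] = Y → d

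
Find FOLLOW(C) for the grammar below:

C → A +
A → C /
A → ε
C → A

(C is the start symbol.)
{ $, '/' }

To compute FOLLOW(C), find every occurrence of C on a right-hand side N → α C β: add FIRST(β) \ {ε}, and if β is empty or nullable also add FOLLOW(N). Iterate to a fixed point.

C is the start symbol, so $ ∈ FOLLOW(C).
In A → C /: C is followed by '/', add FIRST('/') \ {ε} = { '/' }

Taking the union: FOLLOW(C) = { $, '/' }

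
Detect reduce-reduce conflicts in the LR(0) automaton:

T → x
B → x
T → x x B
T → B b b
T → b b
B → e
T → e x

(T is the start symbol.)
Augment with T' → T and build the canonical LR(0) collection (I0 = CLOSURE({[T' → . T]}), then GOTO on every symbol after a dot until no new states appear). It has 14 states:
  I0: { [B → . e], [B → . x], [T → . B b b], [T → . b b], [T → . e x], [T → . x x B], [T → . x], [T' → . T] }  — shift
  I1: { [T → B . b b] }  — shift
  I2: { [T' → T .] }  — accept
  I3: { [T → b . b] }  — shift
  I4: { [B → e .], [T → e . x] }  — shift, reduce
  I5: { [B → x .], [T → x . x B], [T → x .] }  — shift, 2 reduces
  I6: { [B → . e], [B → . x], [T → x x . B] }  — shift
  I7: { [T → x x B .] }  — reduce
  I8: { [B → e .] }  — reduce
  I9: { [B → x .] }  — reduce
  I10: { [T → e x .] }  — reduce
  I11: { [T → b b .] }  — reduce
  I12: { [T → B b . b] }  — shift
  I13: { [T → B b b .] }  — reduce

I5 contains complete items [B → x .], [T → x .] — reduce-reduce conflict.

Answer: Yes — I5: [B → x .] vs [T → x .]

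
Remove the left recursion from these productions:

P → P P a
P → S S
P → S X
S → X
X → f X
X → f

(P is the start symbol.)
P is directly left-recursive. The standard transformation for
  A → A α₁ | ... | A α_m | β₁ | ... | β_n
is
  A  → β₁ A' | ... | β_n A'
  A' → α₁ A' | ... | α_m A' | ε

P → S S becomes P → S S P'
P → S X becomes P → S X P'
P → P P a becomes P' → P a P'
Add P' → ε

Productions for other non-terminals are unchanged:
  S → X
  X → f X
  X → f

Resulting grammar:
P → S S P'
P → S X P'
P' → P a P'
P' → ε
S → X
X → f X
X → f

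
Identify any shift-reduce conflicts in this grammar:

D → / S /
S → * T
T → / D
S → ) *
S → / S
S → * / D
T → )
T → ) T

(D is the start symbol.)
Yes — I9: [T → ) .] vs [T → . )]

A shift-reduce conflict occurs when an LR(0) state has both:
  - a complete (reduce) item [A → α .] (dot at the end), and
  - a shift item [B → β . c γ] (dot before a terminal).

Augment with D' → D and build the canonical LR(0) collection (I0 = CLOSURE({[D' → . D]}), then GOTO on every symbol after a dot until no new states appear). It has 17 states:
  I0: { [D → . / S /], [D' → . D] }  — shift
  I1: { [D → / . S /], [S → . ) *], [S → . * / D], [S → . * T], [S → . / S] }  — shift
  I2: { [D' → D .] }  — accept
  I3: { [S → ) . *] }  — shift
  I4: { [S → * . / D], [S → * . T], [T → . ) T], [T → . )], [T → . / D] }  — shift
  I5: { [S → . ) *], [S → . * / D], [S → . * T], [S → . / S], [S → / . S] }  — shift
  I6: { [D → / S . /] }  — shift
  I7: { [D → / S / .] }  — reduce
  I8: { [S → / S .] }  — reduce
  I9: { [T → ) . T], [T → ) .], [T → . ) T], [T → . )], [T → . / D] }  — shift, reduce
  I10: { [D → . / S /], [S → * / . D], [T → / . D] }  — shift
  I11: { [S → * T .] }  — reduce
  I12: { [S → * / D .], [T → / D .] }  — 2 reduces
  I13: { [D → . / S /], [T → / . D] }  — shift
  I14: { [T → ) T .] }  — reduce
  I15: { [T → / D .] }  — reduce
  I16: { [S → ) * .] }  — reduce

I9 contains reduce item [T → ) .] and shift items [T → . )], [T → . ) T], [T → . / D] — shift-reduce conflict.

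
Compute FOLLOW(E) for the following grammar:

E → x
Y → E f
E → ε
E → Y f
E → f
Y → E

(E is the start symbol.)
To compute FOLLOW(E), find every occurrence of E on a right-hand side N → α E β: add FIRST(β) \ {ε}, and if β is empty or nullable also add FOLLOW(N). Iterate to a fixed point.

E is the start symbol, so $ ∈ FOLLOW(E).
In Y → E f: E is followed by f, add FIRST(f) \ {ε} = { 'f' }
In Y → E: E is at the end, add FOLLOW(Y)

The FOLLOW sets referred to above (computed the same way, to a fixed point):
  FOLLOW(Y) = { 'f' }

Taking the union: FOLLOW(E) = { $, 'f' }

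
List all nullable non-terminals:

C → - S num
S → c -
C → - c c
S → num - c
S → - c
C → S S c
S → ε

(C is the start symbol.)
ε-productions: S → ε
So S is immediately nullable.
No further non-terminal can be added: every production for the remaining non-terminals contains a terminal or a non-nullable non-terminal.
Nullable = { 'S' }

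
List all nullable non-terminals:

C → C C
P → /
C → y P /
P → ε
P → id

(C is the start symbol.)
{ 'P' }

ε-productions: P → ε
So P is immediately nullable.
No further non-terminal can be added: every production for the remaining non-terminals contains a terminal or a non-nullable non-terminal.
Nullable = { 'P' }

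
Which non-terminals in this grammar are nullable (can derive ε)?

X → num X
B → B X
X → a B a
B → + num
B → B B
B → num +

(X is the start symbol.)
There are no ε-productions, so no non-terminal can derive ε.
No non-terminals are nullable.

Answer: None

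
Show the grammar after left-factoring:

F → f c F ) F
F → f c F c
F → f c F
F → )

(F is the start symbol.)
Left-factoring transforms A → αβ₁ | αβ₂ into A → αA' and A' → β₁ | β₂
(α is the longest common prefix among the alternatives). Repeat until
no nonterminal has two alternatives with a common prefix.

Round 1: F has alternatives sharing prefix 'f c F'. Introduce F': F → f c F F'
  Add: F' → ) F
  Add: F' → c
  Add: F' → ε

No remaining common prefixes — done.

Resulting grammar:
F → f c F F'
F' → ) F
F' → c
F' → ε
F → )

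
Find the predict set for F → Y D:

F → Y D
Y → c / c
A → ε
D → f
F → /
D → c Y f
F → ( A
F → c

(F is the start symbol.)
PREDICT(F → Y D) = (FIRST(RHS) \ {ε}) ∪ (FOLLOW(F) if ε ∈ FIRST(RHS), i.e. RHS ⇒* ε)
FIRST(Y) = { 'c' }
FIRST(Y D) = { 'c' }
ε ∉ FIRST(Y D), so FOLLOW(F) is not added.
PREDICT(F → Y D) = { 'c' }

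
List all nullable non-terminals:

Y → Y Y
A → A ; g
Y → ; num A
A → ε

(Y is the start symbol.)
A non-terminal is nullable if it can derive ε (the empty string): either it has an ε-production, or it has a production whose right-hand side consists entirely of nullable non-terminals.

ε-productions: A → ε
So A is immediately nullable.
No further non-terminal can be added: every production for the remaining non-terminals contains a terminal or a non-nullable non-terminal.
Nullable = { 'A' }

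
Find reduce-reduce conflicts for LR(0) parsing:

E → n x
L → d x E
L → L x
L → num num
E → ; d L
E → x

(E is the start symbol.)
No reduce-reduce conflicts

A reduce-reduce conflict occurs when an LR(0) state has two complete items [A → α .] and [B → β .] — both call for a reduction, and with no lookahead the parser cannot choose between them.

Augment with E' → E and build the canonical LR(0) collection (I0 = CLOSURE({[E' → . E]}), then GOTO on every symbol after a dot until no new states appear). It has 14 states:
  I0: { [E → . ; d L], [E → . n x], [E → . x], [E' → . E] }  — shift
  I1: { [E → ; . d L] }  — shift
  I2: { [E' → E .] }  — accept
  I3: { [E → n . x] }  — shift
  I4: { [E → x .] }  — reduce
  I5: { [E → n x .] }  — reduce
  I6: { [E → ; d . L], [L → . L x], [L → . d x E], [L → . num num] }  — shift
  I7: { [E → ; d L .], [L → L . x] }  — shift, reduce
  I8: { [L → d . x E] }  — shift
  I9: { [L → num . num] }  — shift
  I10: { [L → num num .] }  — reduce
  I11: { [E → . ; d L], [E → . n x], [E → . x], [L → d x . E] }  — shift
  I12: { [L → d x E .] }  — reduce
  I13: { [L → L x .] }  — reduce

No state contains more than one complete item.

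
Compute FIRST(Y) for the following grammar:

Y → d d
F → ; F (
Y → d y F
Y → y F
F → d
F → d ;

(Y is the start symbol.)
From Y → d d:
  - d is a terminal: add 'd' and stop
From Y → d y F:
  - d is a terminal: add 'd' and stop
From Y → y F:
  - y is a terminal: add 'y' and stop

Collecting: FIRST(Y) = { 'd', 'y' }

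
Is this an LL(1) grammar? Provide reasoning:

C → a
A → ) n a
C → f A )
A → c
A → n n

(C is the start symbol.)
Yes, the grammar is LL(1).

A grammar is LL(1) if for each non-terminal N with multiple productions, the predict sets of those productions are pairwise disjoint, where PREDICT(N → α) = (FIRST(α) \ {ε}) ∪ (FOLLOW(N) if α ⇒* ε).

For C:
  PREDICT(C → a) = { 'a' }
  PREDICT(C → f A ')') = { 'f' }
For A:
  PREDICT(A → ')' n a) = { ')' }
  PREDICT(A → c) = { 'c' }
  PREDICT(A → n n) = { 'n' }

All predict sets are disjoint. The grammar IS LL(1).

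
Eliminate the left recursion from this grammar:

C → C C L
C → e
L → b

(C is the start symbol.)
C → e C'
C' → C L C'
C' → ε
L → b

C is directly left-recursive. The standard transformation for
  A → A α₁ | ... | A α_m | β₁ | ... | β_n
is
  A  → β₁ A' | ... | β_n A'
  A' → α₁ A' | ... | α_m A' | ε

C → e becomes C → e C'
C → C C L becomes C' → C L C'
Add C' → ε

Productions for other non-terminals are unchanged:
  L → b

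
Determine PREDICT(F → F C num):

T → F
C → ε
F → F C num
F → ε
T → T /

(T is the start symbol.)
{ 'num' }

PREDICT(F → F C num) = (FIRST(RHS) \ {ε}) ∪ (FOLLOW(F) if ε ∈ FIRST(RHS), i.e. RHS ⇒* ε)
FIRST(F) = { 'num', ε }
FIRST(C) = { ε }
FIRST(F C num) = { 'num' }
ε ∉ FIRST(F C num), so FOLLOW(F) is not added.
PREDICT(F → F C num) = { 'num' }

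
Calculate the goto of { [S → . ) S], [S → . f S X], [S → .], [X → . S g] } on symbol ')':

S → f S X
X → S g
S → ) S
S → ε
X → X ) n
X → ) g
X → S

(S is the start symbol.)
GOTO(I, ')') = CLOSURE({ [A → αX.β] : [A → α.Xβ] ∈ I, X = ')' })

Items with dot before ')', with the dot advanced:
  [S → . ) S] → [S → ) . S]
Closure of the advanced items:
  [S → ) . S] has the dot before S: add [S → . f S X], [S → . ) S], [S → .]

GOTO = { [S → ) . S], [S → . ) S], [S → . f S X], [S → .] }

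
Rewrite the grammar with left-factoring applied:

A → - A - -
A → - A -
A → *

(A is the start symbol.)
Left-factoring transforms A → αβ₁ | αβ₂ into A → αA' and A' → β₁ | β₂
(α is the longest common prefix among the alternatives). Repeat until
no nonterminal has two alternatives with a common prefix.

Round 1: A has alternatives sharing prefix '- A -'. Introduce A': A → - A - A'
  Add: A' → -
  Add: A' → ε

No remaining common prefixes — done.

Resulting grammar:
A → - A - A'
A' → -
A' → ε
A → *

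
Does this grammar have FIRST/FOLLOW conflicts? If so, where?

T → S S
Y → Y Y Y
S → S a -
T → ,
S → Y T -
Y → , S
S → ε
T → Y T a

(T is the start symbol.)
A FIRST/FOLLOW conflict occurs when a non-terminal N has a nullable alternative N → β (β ⇒* ε) and another alternative N → α with FIRST(α) ∩ FOLLOW(N) ≠ ∅: on such a lookahead the parser cannot decide between expanding α and letting N vanish via β.

Nullable non-terminals: S, T.
FIRST sets used below: FIRST(S) = { ',', 'a', ε }, FIRST(Y) = { ',' }

S: nullable alternative(s) S → ε; FOLLOW(S) = { $, ',', '-', 'a' }
  S → S a -: FIRST \ {ε} = { ',', 'a' } — overlaps FOLLOW(S) on { ',', 'a' }: CONFLICT
  S → Y T -: FIRST \ {ε} = { ',' } — overlaps FOLLOW(S) on { ',' }: CONFLICT
  S → ε: FIRST \ {ε} = { } — this is the only nullable alternative, skip

T: nullable alternative(s) T → S S; FOLLOW(T) = { $, '-', 'a' }
  T → S S: FIRST \ {ε} = { ',', 'a' } — this is the only nullable alternative, skip
  T → ,: FIRST \ {ε} = { ',' } — disjoint from FOLLOW(T)
  T → Y T a: FIRST \ {ε} = { ',' } — disjoint from FOLLOW(T)

Y has no nullable alternative, so no FIRST/FOLLOW check is needed there.

So the grammar has 2 FIRST/FOLLOW conflicts (marked CONFLICT above).

Answer: Yes. S → S a '-' with FOLLOW(S) on { ',', 'a' }; S → Y T '-' with FOLLOW(S) on { ',' }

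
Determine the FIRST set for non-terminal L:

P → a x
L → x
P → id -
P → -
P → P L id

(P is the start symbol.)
{ 'x' }

To compute FIRST(L), examine every production with L on the left-hand side, reading each right-hand side left to right until a non-nullable symbol is reached.

From L → x:
  - x is a terminal: add 'x' and stop

Collecting: FIRST(L) = { 'x' }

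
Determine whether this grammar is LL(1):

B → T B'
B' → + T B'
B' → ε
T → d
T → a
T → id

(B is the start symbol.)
A grammar is LL(1) if for each non-terminal N with multiple productions, the predict sets of those productions are pairwise disjoint, where PREDICT(N → α) = (FIRST(α) \ {ε}) ∪ (FOLLOW(N) if α ⇒* ε).

Relevant sets:
  FOLLOW(B') = { $ }

For B':
  PREDICT(B' → '+' T B') = { '+' }
  PREDICT(B' → ε) = { $ }
For T:
  PREDICT(T → d) = { 'd' }
  PREDICT(T → a) = { 'a' }
  PREDICT(T → id) = { 'id' }
B has a single production, so nothing to check there.

All predict sets are disjoint. The grammar IS LL(1).

Answer: Yes, the grammar is LL(1).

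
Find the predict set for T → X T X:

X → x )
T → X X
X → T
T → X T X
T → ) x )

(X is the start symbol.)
{ ')', 'x' }

PREDICT(T → X T X) = (FIRST(RHS) \ {ε}) ∪ (FOLLOW(T) if ε ∈ FIRST(RHS), i.e. RHS ⇒* ε)
FIRST(X) = { ')', 'x' }
FIRST(X T X) = { ')', 'x' }
ε ∉ FIRST(X T X), so FOLLOW(T) is not added.
PREDICT(T → X T X) = { ')', 'x' }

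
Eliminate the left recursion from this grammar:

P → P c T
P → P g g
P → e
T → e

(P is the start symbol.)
P is directly left-recursive. The standard transformation for
  A → A α₁ | ... | A α_m | β₁ | ... | β_n
is
  A  → β₁ A' | ... | β_n A'
  A' → α₁ A' | ... | α_m A' | ε

P → e becomes P → e P'
P → P c T becomes P' → c T P'
P → P g g becomes P' → g g P'
Add P' → ε

Productions for other non-terminals are unchanged:
  T → e

Resulting grammar:
P → e P'
P' → c T P'
P' → g g P'
P' → ε
T → e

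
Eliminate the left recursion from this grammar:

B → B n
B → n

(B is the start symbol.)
B → n B'
B' → n B'
B' → ε

B is directly left-recursive. The standard transformation for
  A → A α₁ | ... | A α_m | β₁ | ... | β_n
is
  A  → β₁ A' | ... | β_n A'
  A' → α₁ A' | ... | α_m A' | ε

B → n becomes B → n B'
B → B n becomes B' → n B'
Add B' → ε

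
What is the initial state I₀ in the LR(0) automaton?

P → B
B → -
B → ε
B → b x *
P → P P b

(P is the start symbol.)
{ [B → . -], [B → . b x *], [B → .], [P → . B], [P → . P P b], [P' → . P] }

First, augment the grammar with P' → P
I₀ = CLOSURE({ [P' → . P] }):
  [P' → . P] has the dot before P: add [P → . B], [P → . P P b]
  [P → . B] has the dot before B: add [B → . -], [B → .], [B → . b x *]
No further items can be added.

I₀ = { [B → . -], [B → . b x *], [B → .], [P → . B], [P → . P P b], [P' → . P] }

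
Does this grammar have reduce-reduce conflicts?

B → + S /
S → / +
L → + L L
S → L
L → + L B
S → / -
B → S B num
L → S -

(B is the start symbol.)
A reduce-reduce conflict occurs when an LR(0) state has two complete items [A → α .] and [B → β .] — both call for a reduction, and with no lookahead the parser cannot choose between them.

Augment with B' → B and build the canonical LR(0) collection (I0 = CLOSURE({[B' → . B]}), then GOTO on every symbol after a dot until no new states appear). It has 18 states:
  I0: { [B → . + S /], [B → . S B num], [B' → . B], [L → . + L B], [L → . + L L], [L → . S -], [S → . / +], [S → . / -], [S → . L] }  — shift
  I1: { [B → + . S /], [L → + . L B], [L → + . L L], [L → . + L B], [L → . + L L], [L → . S -], [S → . / +], [S → . / -], [S → . L] }  — shift
  I2: { [S → / . +], [S → / . -] }  — shift
  I3: { [B' → B .] }  — accept
  I4: { [S → L .] }  — reduce
  I5: { [B → . + S /], [B → . S B num], [B → S . B num], [L → . + L B], [L → . + L L], [L → . S -], [L → S . -], [S → . / +], [S → . / -], [S → . L] }  — shift
  I6: { [L → S - .] }  — reduce
  I7: { [B → S B . num] }  — shift
  I8: { [B → S B num .] }  — reduce
  I9: { [S → / + .] }  — reduce
  I10: { [S → / - .] }  — reduce
  I11: { [L → + . L B], [L → + . L L], [L → . + L B], [L → . + L L], [L → . S -], [S → . / +], [S → . / -], [S → . L] }  — shift
  I12: { [B → . + S /], [B → . S B num], [L → + L . B], [L → + L . L], [L → . + L B], [L → . + L L], [L → . S -], [S → . / +], [S → . / -], [S → . L], [S → L .] }  — shift, reduce
  I13: { [B → + S . /], [L → S . -] }  — shift
  I14: { [B → + S / .] }  — reduce
  I15: { [L → + L B .] }  — reduce
  I16: { [L → + L L .], [S → L .] }  — 2 reduces
  I17: { [L → S . -] }  — shift

I16 contains complete items [L → + L L .], [S → L .] — reduce-reduce conflict.

Answer: Yes — I16: [L → + L L .] vs [S → L .]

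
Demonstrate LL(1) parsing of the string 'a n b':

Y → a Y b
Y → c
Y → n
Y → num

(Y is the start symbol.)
Stack is shown with the top on the left.

Stack    Input    Action
------------------------
Y $      a n b $  output Y → a Y b
a Y b $  a n b $  match 'a'
Y b $    n b $    output Y → n
n b $    n b $    match 'n'
b $      b $      match 'b'
$        $        accept

The string is accepted.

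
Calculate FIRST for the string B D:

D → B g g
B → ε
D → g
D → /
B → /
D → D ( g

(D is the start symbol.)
{ '/', 'g' }

FIRST sets of the non-terminals involved (from the grammar, by fixed-point iteration):
  FIRST(B) = { '/', ε }
  FIRST(D) = { '/', 'g' }

To compute FIRST(B D), process the symbols left to right:
Symbol B is a non-terminal. Add FIRST(B) \ {ε} = { '/' }
B is nullable (ε ∈ FIRST(B)), continue to the next symbol.
Symbol D is a non-terminal. Add FIRST(D) \ {ε} = { '/', 'g' }
D is not nullable (ε ∉ FIRST(D)), so stop here.
FIRST(B D) = { '/', 'g' }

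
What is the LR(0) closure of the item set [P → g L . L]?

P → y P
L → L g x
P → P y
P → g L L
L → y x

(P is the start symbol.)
{ [L → . L g x], [L → . y x], [P → g L . L] }

Start with: [P → g L . L]
  [P → g L . L] has the dot before L: add [L → . L g x], [L → . y x]
No further items can be added.

CLOSURE = { [L → . L g x], [L → . y x], [P → g L . L] }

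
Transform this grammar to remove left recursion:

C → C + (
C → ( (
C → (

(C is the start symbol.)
C → ( ( C'
C → ( C'
C' → + ( C'
C' → ε

C is directly left-recursive. The standard transformation for
  A → A α₁ | ... | A α_m | β₁ | ... | β_n
is
  A  → β₁ A' | ... | β_n A'
  A' → α₁ A' | ... | α_m A' | ε

C → ( ( becomes C → ( ( C'
C → ( becomes C → ( C'
C → C + ( becomes C' → + ( C'
Add C' → ε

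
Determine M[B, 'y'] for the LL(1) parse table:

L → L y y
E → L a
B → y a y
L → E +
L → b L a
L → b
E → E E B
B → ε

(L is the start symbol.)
To find M[B, 'y'], we find productions for B where 'y' is in the predict set (PREDICT(N → α) = (FIRST(α) \ {ε}) ∪ (FOLLOW(N) if α ⇒* ε)).

Relevant sets:
  FOLLOW(B) = { '+', 'b', 'y' }

B → y a y: PREDICT = { 'y' }
  'y' is in predict set, so this production goes in M[B, 'y']
B → ε: PREDICT = { '+', 'b', 'y' }
  'y' is in predict set, so this production goes in M[B, 'y']

M[B, 'y'] = B → y a y, B → ε  (a multiply-defined cell — the grammar is not LL(1))

Answer: B → y a y, B → ε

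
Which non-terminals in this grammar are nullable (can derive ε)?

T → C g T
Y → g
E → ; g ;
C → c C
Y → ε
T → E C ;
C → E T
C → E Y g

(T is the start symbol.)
{ 'Y' }

A non-terminal is nullable if it can derive ε (the empty string): either it has an ε-production, or it has a production whose right-hand side consists entirely of nullable non-terminals.

ε-productions: Y → ε
So Y is immediately nullable.
No further non-terminal can be added: every production for the remaining non-terminals contains a terminal or a non-nullable non-terminal.
Nullable = { 'Y' }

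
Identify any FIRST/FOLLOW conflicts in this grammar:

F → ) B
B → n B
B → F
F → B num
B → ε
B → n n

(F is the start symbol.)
Nullable non-terminals: B.
FIRST sets used below: FIRST(F) = { ')', 'n', 'num' }

B: nullable alternative(s) B → ε; FOLLOW(B) = { $, 'num' }
  B → n B: FIRST \ {ε} = { 'n' } — disjoint from FOLLOW(B)
  B → F: FIRST \ {ε} = { ')', 'n', 'num' } — overlaps FOLLOW(B) on { 'num' }: CONFLICT
  B → ε: FIRST \ {ε} = { } — this is the only nullable alternative, skip
  B → n n: FIRST \ {ε} = { 'n' } — disjoint from FOLLOW(B)

F has no nullable alternative, so no FIRST/FOLLOW check is needed there.

So the grammar has 1 FIRST/FOLLOW conflict (marked CONFLICT above).

Answer: Yes. B → F with FOLLOW(B) on { 'num' }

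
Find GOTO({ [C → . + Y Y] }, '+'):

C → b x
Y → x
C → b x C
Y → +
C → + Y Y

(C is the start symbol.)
{ [C → + . Y Y], [Y → . +], [Y → . x] }

GOTO(I, '+') = CLOSURE({ [A → αX.β] : [A → α.Xβ] ∈ I, X = '+' })

Items with dot before '+', with the dot advanced:
  [C → . + Y Y] → [C → + . Y Y]
Closure of the advanced items:
  [C → + . Y Y] has the dot before Y: add [Y → . x], [Y → . +]

GOTO = { [C → + . Y Y], [Y → . +], [Y → . x] }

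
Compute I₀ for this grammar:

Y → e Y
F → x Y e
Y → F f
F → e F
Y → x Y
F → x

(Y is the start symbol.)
First, augment the grammar with Y' → Y
I₀ = CLOSURE({ [Y' → . Y] }):
  [Y' → . Y] has the dot before Y: add [Y → . e Y], [Y → . F f], [Y → . x Y]
  [Y → . F f] has the dot before F: add [F → . x Y e], [F → . e F], [F → . x]
No further items can be added.

I₀ = { [F → . e F], [F → . x Y e], [F → . x], [Y → . F f], [Y → . e Y], [Y → . x Y], [Y' → . Y] }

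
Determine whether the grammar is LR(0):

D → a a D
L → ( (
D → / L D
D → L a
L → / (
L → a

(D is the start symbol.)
A grammar is LR(0) if no state in the canonical LR(0) collection has:
  - both a shift item (dot before a terminal) and a complete item (shift-reduce conflict), or
  - two or more complete items (reduce-reduce conflict; the accept item [D' → D .] counts as a complete item here).

Augment with D' → D and build the canonical LR(0) collection (I0 = CLOSURE({[D' → . D]}), then GOTO on every symbol after a dot until no new states appear). It has 16 states:
  I0: { [D → . / L D], [D → . L a], [D → . a a D], [D' → . D], [L → . ( (], [L → . / (], [L → . a] }  — shift
  I1: { [L → ( . (] }  — shift
  I2: { [D → / . L D], [L → . ( (], [L → . / (], [L → . a], [L → / . (] }  — shift
  I3: { [D' → D .] }  — accept
  I4: { [D → L . a] }  — shift
  I5: { [D → a . a D], [L → a .] }  — shift, reduce
  I6: { [D → . / L D], [D → . L a], [D → . a a D], [D → a a . D], [L → . ( (], [L → . / (], [L → . a] }  — shift
  I7: { [D → a a D .] }  — reduce
  I8: { [D → L a .] }  — reduce
  I9: { [L → ( . (], [L → / ( .] }  — shift, reduce
  I10: { [L → / . (] }  — shift
  I11: { [D → . / L D], [D → . L a], [D → . a a D], [D → / L . D], [L → . ( (], [L → . / (], [L → . a] }  — shift
  I12: { [L → a .] }  — reduce
  I13: { [D → / L D .] }  — reduce
  I14: { [L → / ( .] }  — reduce
  I15: { [L → ( ( .] }  — reduce

Conflict in state I5:
  Shift-reduce conflict between [L → a .] and [D → a . a D]
So the grammar is NOT LR(0).

Answer: No. Shift-reduce conflict between [L → a .] and [D → a . a D]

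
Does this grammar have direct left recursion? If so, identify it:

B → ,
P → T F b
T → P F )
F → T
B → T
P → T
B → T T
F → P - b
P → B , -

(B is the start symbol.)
No direct left recursion

Direct left recursion occurs when N → N α for some non-terminal N (the right-hand side begins with the left-hand side itself).

B → ,: starts with ','
P → T F b: starts with T
T → P F ): starts with P
F → T: starts with T
B → T: starts with T
P → T: starts with T
B → T T: starts with T
F → P - b: starts with P
P → B , -: starts with B

No direct left recursion found.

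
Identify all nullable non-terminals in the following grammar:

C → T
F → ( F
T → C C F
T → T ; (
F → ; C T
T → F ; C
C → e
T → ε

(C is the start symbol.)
ε-productions: T → ε
So T is immediately nullable.
C → T: every symbol on the right is nullable, so C is nullable too.
No further non-terminal can be added: every production for the remaining non-terminals contains a terminal or a non-nullable non-terminal.
Nullable = { 'C', 'T' }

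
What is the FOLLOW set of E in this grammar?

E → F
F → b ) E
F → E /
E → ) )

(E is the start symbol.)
{ $, '/' }

E is the start symbol, so $ ∈ FOLLOW(E).
In F → b ) E: E is at the end, add FOLLOW(F)
In F → E /: E is followed by '/', add FIRST('/') \ {ε} = { '/' }

The FOLLOW sets referred to above (computed the same way, to a fixed point):
  FOLLOW(F) = { $, '/' }

Taking the union: FOLLOW(E) = { $, '/' }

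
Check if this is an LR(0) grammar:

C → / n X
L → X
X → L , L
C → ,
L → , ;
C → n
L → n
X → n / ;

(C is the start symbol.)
No. Reduce-reduce conflict: [C → / n X .] and [L → X .]

Augment with C' → C and build the canonical LR(0) collection (I0 = CLOSURE({[C' → . C]}), then GOTO on every symbol after a dot until no new states appear). It has 16 states:
  I0: { [C → . ,], [C → . / n X], [C → . n], [C' → . C] }  — shift
  I1: { [C → , .] }  — reduce
  I2: { [C → / . n X] }  — shift
  I3: { [C' → C .] }  — accept
  I4: { [C → n .] }  — reduce
  I5: { [C → / n . X], [L → . , ;], [L → . X], [L → . n], [X → . L , L], [X → . n / ;] }  — shift
  I6: { [L → , . ;] }  — shift
  I7: { [X → L . , L] }  — shift
  I8: { [C → / n X .], [L → X .] }  — 2 reduces
  I9: { [L → n .], [X → n . / ;] }  — shift, reduce
  I10: { [X → n / . ;] }  — shift
  I11: { [X → n / ; .] }  — reduce
  I12: { [L → . , ;], [L → . X], [L → . n], [X → . L , L], [X → . n / ;], [X → L , . L] }  — shift
  I13: { [X → L , L .], [X → L . , L] }  — shift, reduce
  I14: { [L → X .] }  — reduce
  I15: { [L → , ; .] }  — reduce

Conflict in state I8:
  Reduce-reduce conflict: [C → / n X .] and [L → X .]
So the grammar is NOT LR(0).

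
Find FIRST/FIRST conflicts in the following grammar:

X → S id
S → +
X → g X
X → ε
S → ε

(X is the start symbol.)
A FIRST/FIRST conflict occurs when two productions N → α and N → β for the same non-terminal have FIRST(α) ∩ FIRST(β) ≠ ∅ (with ε ∈ FIRST of a nullable right-hand side, so two nullable alternatives also conflict).

FIRST sets of the non-terminals at (or reachable through a nullable prefix from) the front of some alternative:
  FIRST(S) = { '+', ε }

Productions for X:
  X → S id: FIRST = { '+', 'id' }
  X → g X: FIRST = { 'g' }
  X → ε: FIRST = { ε }
Productions for S:
  S → +: FIRST = { '+' }
  S → ε: FIRST = { ε }

All alternatives of each non-terminal have pairwise disjoint FIRST sets.

Answer: No FIRST/FIRST conflicts.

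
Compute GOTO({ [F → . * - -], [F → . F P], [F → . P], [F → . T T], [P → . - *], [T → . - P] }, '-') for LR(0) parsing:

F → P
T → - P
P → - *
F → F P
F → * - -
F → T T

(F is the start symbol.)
GOTO(I, '-') = CLOSURE({ [A → αX.β] : [A → α.Xβ] ∈ I, X = '-' })

Items with dot before '-', with the dot advanced:
  [P → . - *] → [P → - . *]
  [T → . - P] → [T → - . P]
Closure of the advanced items:
  [T → - . P] has the dot before P: add [P → . - *]

GOTO = { [P → - . *], [P → . - *], [T → - . P] }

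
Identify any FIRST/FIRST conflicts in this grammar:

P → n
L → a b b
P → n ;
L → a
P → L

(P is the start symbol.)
Yes. P → n / P → n ';' on { 'n' }; L → a b b / L → a on { 'a' }

FIRST sets of the non-terminals at (or reachable through a nullable prefix from) the front of some alternative:
  FIRST(L) = { 'a' }

Productions for P:
  P → n: FIRST = { 'n' }
  P → n ;: FIRST = { 'n' }
  P → L: FIRST = { 'a' }
Productions for L:
  L → a b b: FIRST = { 'a' }
  L → a: FIRST = { 'a' }

Conflict for P: P → n and P → n ;
  Overlap: { 'n' }
Conflict for L: L → a b b and L → a
  Overlap: { 'a' }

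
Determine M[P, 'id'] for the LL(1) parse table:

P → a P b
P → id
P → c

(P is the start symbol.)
To find M[P, 'id'], we find productions for P where 'id' is in the predict set (PREDICT(N → α) = (FIRST(α) \ {ε}) ∪ (FOLLOW(N) if α ⇒* ε)).

P → a P b: PREDICT = { 'a' }
P → id: PREDICT = { 'id' }
  'id' is in predict set, so this production goes in M[P, 'id']
P → c: PREDICT = { 'c' }

M[P, 'id'] = P → id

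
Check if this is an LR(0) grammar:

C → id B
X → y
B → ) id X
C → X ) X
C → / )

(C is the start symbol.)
Augment with C' → C and build the canonical LR(0) collection (I0 = CLOSURE({[C' → . C]}), then GOTO on every symbol after a dot until no new states appear). It has 13 states:
  I0: { [C → . / )], [C → . X ) X], [C → . id B], [C' → . C], [X → . y] }  — shift
  I1: { [C → / . )] }  — shift
  I2: { [C' → C .] }  — accept
  I3: { [C → X . ) X] }  — shift
  I4: { [B → . ) id X], [C → id . B] }  — shift
  I5: { [X → y .] }  — reduce
  I6: { [B → ) . id X] }  — shift
  I7: { [C → id B .] }  — reduce
  I8: { [B → ) id . X], [X → . y] }  — shift
  I9: { [B → ) id X .] }  — reduce
  I10: { [C → X ) . X], [X → . y] }  — shift
  I11: { [C → X ) X .] }  — reduce
  I12: { [C → / ) .] }  — reduce

Every state is either a pure shift/goto state or contains exactly one complete item and nothing to shift — no conflicts. The grammar is LR(0).

Answer: Yes, the grammar is LR(0)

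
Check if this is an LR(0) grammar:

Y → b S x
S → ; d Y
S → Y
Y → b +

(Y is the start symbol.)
Augment with Y' → Y and build the canonical LR(0) collection (I0 = CLOSURE({[Y' → . Y]}), then GOTO on every symbol after a dot until no new states appear). It has 10 states:
  I0: { [Y → . b +], [Y → . b S x], [Y' → . Y] }  — shift
  I1: { [Y' → Y .] }  — accept
  I2: { [S → . ; d Y], [S → . Y], [Y → . b +], [Y → . b S x], [Y → b . +], [Y → b . S x] }  — shift
  I3: { [Y → b + .] }  — reduce
  I4: { [S → ; . d Y] }  — shift
  I5: { [Y → b S . x] }  — shift
  I6: { [S → Y .] }  — reduce
  I7: { [Y → b S x .] }  — reduce
  I8: { [S → ; d . Y], [Y → . b +], [Y → . b S x] }  — shift
  I9: { [S → ; d Y .] }  — reduce

Every state is either a pure shift/goto state or contains exactly one complete item and nothing to shift — no conflicts. The grammar is LR(0).

Answer: Yes, the grammar is LR(0)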